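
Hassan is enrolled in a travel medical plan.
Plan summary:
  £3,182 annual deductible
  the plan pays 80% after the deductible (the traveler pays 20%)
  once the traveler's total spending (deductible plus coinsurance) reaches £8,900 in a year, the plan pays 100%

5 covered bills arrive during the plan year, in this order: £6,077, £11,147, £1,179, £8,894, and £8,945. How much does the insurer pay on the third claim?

#1 (£6,077): deductible takes £3,182, £2,895 remains; coinsurance £2,895 × 20% = £579. Cost to traveler: £3,761. OOP to date £3,761. Insurer: £6,077 − £3,761 = £2,316.
#2 (£11,147): 20% coinsurance on £11,147 = £2,229.40. Traveler owes £2,229.40 (running OOP £5,990.40). Plan pays £11,147 − £2,229.40 = £8,917.60.
#3 (£1,179): deductible already satisfied, so traveler's share is 20% × £1,179 = £235.80. Cost to traveler: £235.80. OOP to date £6,226.20. Plan pays £1,179 − £235.80 = £943.20.

£943.20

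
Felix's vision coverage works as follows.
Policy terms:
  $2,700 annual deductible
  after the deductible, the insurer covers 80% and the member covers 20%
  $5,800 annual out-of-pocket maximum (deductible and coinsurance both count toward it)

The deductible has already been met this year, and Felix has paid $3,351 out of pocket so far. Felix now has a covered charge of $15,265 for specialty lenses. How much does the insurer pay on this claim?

The deductible is already satisfied, so the full bill goes to coinsurance.
20% of $15,265 = $3,053 falls to the member.
Year-to-date out-of-pocket would reach $3,351 + $3,053 = $6,404, above the $5,800 maximum, so the member pays only $5,800 − $3,351 = $2,449.
The insurer covers the remainder: $15,265 − $2,449 = $12,816.

$12,816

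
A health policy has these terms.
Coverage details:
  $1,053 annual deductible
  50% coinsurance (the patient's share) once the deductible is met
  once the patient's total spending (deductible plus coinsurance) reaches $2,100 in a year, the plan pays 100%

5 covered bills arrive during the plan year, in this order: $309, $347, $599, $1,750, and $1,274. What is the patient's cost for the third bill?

$498

Claim 1 — $309: entire amount goes to the deductible. Cost to patient: $309. OOP to date $309.
Claim 2 — $347: fully absorbed by the deductible. Cost to patient: $347. OOP to date $656.
Claim 3 — $599: $397 finishes the deductible; $202 goes to coinsurance; coinsurance $202 × 50% = $101. Cost to patient: $498. OOP to date $1,154.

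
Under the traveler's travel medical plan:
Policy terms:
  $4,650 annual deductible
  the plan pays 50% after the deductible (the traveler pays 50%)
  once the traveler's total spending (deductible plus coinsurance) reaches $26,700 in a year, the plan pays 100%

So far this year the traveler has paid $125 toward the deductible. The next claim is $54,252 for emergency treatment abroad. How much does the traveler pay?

$125 of the $4,650 deductible is already met, leaving $4,525.
The remaining $49,727 (= $54,252 − $4,525) moves to coinsurance.
50% of $49,727 = $24,863.50 falls to the traveler.
That puts the traveler's cost at $4,525 + $24,863.50 = $29,388.50 before any cap.
Adding $29,388.50 to the $125 already spent would give $29,513.50, which exceeds the $26,700 cap; the traveler pays just $26,700 − $125 = $26,575.

$26,575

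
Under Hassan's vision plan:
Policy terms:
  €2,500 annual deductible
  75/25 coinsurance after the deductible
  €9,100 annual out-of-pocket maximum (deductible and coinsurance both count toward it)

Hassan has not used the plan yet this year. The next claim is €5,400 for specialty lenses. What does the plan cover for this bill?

€2,175

The full €2,500 deductible is still open; €2,500 of this bill applies to it.
The remaining €2,900 (= €5,400 − €2,500) moves to coinsurance.
Coinsurance: €2,900 × 25% = €725.
Member responsibility before any cap: €2,500 + €725 = €3,225.
Total out-of-pocket so far would be €0 + €3,225 = €3,225, below the €9,100 cap — no reduction.
The plan picks up €5,400 − €3,225 = €2,175.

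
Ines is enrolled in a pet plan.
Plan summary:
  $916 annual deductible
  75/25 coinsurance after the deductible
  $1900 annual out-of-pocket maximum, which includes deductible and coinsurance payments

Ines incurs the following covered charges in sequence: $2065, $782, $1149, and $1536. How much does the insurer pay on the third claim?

Claim 1 — $2065: $916 to deductible, leaving $1149; owner's 25% is $287.25. Owner owes $1203.25 (running OOP $1203.25). Plan pays $2065 − $1203.25 = $861.75.
Claim 2 — $782: 25% coinsurance on $782 = $195.50. Owner owes $195.50 (running OOP $1398.75). Insurer: $782 − $195.50 = $586.50.
Claim 3 — $1149: deductible already satisfied, so owner's share is 25% × $1149 = $287.25. Owner pays $287.25; OOP now $1686. Plan pays $1149 − $287.25 = $861.75.

$861.75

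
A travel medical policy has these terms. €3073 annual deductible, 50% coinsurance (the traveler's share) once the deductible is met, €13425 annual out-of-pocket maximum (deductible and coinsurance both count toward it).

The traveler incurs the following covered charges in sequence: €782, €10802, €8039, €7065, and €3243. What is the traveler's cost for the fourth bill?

€2077

#1 (€782): entire amount goes to the deductible. Traveler pays €782; OOP now €782.
#2 (€10802): deductible takes €2291, €8511 remains; traveler's 50% is €4255.50. Traveler owes €6546.50 (running OOP €7328.50).
#3 (€8039): 50% coinsurance on €8039 = €4019.50. Cost to traveler: €4019.50. OOP to date €11348.
#4 (€7065): deductible met; 50% of €7065 = €3532.50. Adding that to €11348 gives €14880.50, past the €13425 cap; traveler pays only €13425 − €11348 = €2077.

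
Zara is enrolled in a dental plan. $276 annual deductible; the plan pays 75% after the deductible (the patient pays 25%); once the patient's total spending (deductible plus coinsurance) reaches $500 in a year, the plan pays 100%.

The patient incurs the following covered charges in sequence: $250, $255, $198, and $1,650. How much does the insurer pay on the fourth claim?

#1 ($250): fully absorbed by the deductible. Patient owes $250 (running OOP $250). Plan pays $250 − $250 = $0.
#2 ($255): $26 to deductible, leaving $229; patient's 25% is $57.25. Cost to patient: $83.25. OOP to date $333.25. Insurer: $255 − $83.25 = $171.75.
#3 ($198): deductible already satisfied, so patient's share is 25% × $198 = $49.50. Cost to patient: $49.50. OOP to date $382.75. Insurer: $198 − $49.50 = $148.50.
#4 ($1,650): 25% coinsurance on $1,650 = $412.50. That would push OOP to $795.25, over the $500 cap, so patient pays $500 − $382.75 = $117.25. Insurer: $1,650 − $117.25 = $1,532.75.

$1,532.75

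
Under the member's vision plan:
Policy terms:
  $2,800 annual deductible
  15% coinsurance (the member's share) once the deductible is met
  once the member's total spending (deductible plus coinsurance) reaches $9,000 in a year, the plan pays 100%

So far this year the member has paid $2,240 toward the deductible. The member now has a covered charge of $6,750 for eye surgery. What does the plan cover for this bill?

Remaining deductible: $2,800 − $2,240 = $560.
That leaves $6,750 − $560 = $6,190 for coinsurance.
Coinsurance: $6,190 × 15% = $928.50.
That puts the member's cost at $560 + $928.50 = $1,488.50 before any cap.
Year-to-date out-of-pocket becomes $2,240 + $1,488.50 = $3,728.50, still under the $9,000 maximum, so no cap applies.
Insurer pays the balance: $6,750 − $1,488.50 = $5,261.50.

$5,261.50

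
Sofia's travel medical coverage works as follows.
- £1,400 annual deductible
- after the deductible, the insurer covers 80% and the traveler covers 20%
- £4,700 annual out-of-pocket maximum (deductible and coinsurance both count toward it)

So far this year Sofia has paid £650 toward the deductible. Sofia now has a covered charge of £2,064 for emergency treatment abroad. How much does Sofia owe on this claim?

£650 of the £1,400 deductible is already met, leaving £750.
That leaves £2,064 − £750 = £1,314 for coinsurance.
Traveler's 20% share of £1,314 is £262.80.
Traveler responsibility before any cap: £750 + £262.80 = £1,012.80.
Year-to-date out-of-pocket becomes £650 + £1,012.80 = £1,662.80, still under the £4,700 maximum, so no cap applies.

£1,012.80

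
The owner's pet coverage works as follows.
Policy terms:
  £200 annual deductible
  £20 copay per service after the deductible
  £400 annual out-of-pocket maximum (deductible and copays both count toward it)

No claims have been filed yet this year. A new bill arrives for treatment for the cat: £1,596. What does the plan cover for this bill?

£1,376

Deductible not yet touched, so the first £200 of the bill goes to the deductible.
The remaining £1,396 (= £1,596 − £200) moves to the copay.
Copay on this service: £20.
So the owner owes £200 + £20 = £220 before any cap.
Cumulative spending £0 + £220 = £220 stays under the £400 maximum.
The plan picks up £1,596 − £220 = £1,376.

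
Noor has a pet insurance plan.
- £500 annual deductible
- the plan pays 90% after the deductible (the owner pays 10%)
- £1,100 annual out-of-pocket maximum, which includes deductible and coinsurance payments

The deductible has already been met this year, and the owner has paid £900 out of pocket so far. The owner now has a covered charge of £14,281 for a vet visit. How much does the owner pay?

With the deductible met, the entire £14,281 is subject to coinsurance.
Owner's 10% share of £14,281 is £1,428.10.
Year-to-date out-of-pocket would reach £900 + £1,428.10 = £2,328.10, above the £1,100 maximum, so the owner pays only £1,100 − £900 = £200.

£200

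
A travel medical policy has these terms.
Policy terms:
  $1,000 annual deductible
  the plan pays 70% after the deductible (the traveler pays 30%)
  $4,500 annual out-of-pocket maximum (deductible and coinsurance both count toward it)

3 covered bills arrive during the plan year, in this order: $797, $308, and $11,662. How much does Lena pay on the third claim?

$3,468.50

Claim 1 — $797: entire amount goes to the deductible. Traveler pays $797; OOP now $797.
Claim 2 — $308: $203 finishes the deductible; $105 goes to coinsurance; 30% of $105 = $31.50. Traveler owes $234.50 (running OOP $1,031.50).
Claim 3 — $11,662: deductible already satisfied, so traveler's share is 30% × $11,662 = $3,498.60. Adding that to $1,031.50 gives $4,530.10, past the $4,500 cap; traveler pays only $4,500 − $1,031.50 = $3,468.50.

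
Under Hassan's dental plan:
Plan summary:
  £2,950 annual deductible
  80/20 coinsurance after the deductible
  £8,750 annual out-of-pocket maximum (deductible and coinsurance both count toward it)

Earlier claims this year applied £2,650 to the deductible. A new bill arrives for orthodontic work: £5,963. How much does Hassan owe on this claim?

£2,650 of the £2,950 deductible is already met, leaving £300.
After the £300 deductible portion, £5,963 − £300 = £5,663 is subject to coinsurance.
20% of £5,663 = £1,132.60 falls to the patient.
That puts the patient's cost at £300 + £1,132.60 = £1,432.60 before any cap.
Year-to-date out-of-pocket becomes £2,650 + £1,432.60 = £4,082.60, still under the £8,750 maximum, so no cap applies.

£1,432.60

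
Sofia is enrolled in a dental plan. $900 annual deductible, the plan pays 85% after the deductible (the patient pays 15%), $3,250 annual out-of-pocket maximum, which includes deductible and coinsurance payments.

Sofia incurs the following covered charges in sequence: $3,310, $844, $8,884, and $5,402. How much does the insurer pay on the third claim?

$7,551.40

Claim 1 ($3,310): $900 to deductible, leaving $2,410; coinsurance $2,410 × 15% = $361.50. Patient pays $1,261.50; OOP now $1,261.50. Insurer: $3,310 − $1,261.50 = $2,048.50.
Claim 2 ($844): deductible met; 15% of $844 = $126.60. Patient owes $126.60 (running OOP $1,388.10). Insurer: $844 − $126.60 = $717.40.
Claim 3 ($8,884): deductible already satisfied, so patient's share is 15% × $8,884 = $1,332.60. Patient owes $1,332.60 (running OOP $2,720.70). Insurer: $8,884 − $1,332.60 = $7,551.40.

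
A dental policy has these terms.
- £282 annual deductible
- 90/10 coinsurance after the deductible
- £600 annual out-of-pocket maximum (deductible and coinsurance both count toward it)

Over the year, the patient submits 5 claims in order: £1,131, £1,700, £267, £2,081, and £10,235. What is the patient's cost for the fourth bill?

Claim 1 (£1,131): £282 finishes the deductible; £849 goes to coinsurance; patient's 10% is £84.90. Cost to patient: £366.90. OOP to date £366.90.
Claim 2 (£1,700): 10% coinsurance on £1,700 = £170. Patient owes £170 (running OOP £536.90).
Claim 3 (£267): deductible met; 10% of £267 = £26.70. Cost to patient: £26.70. OOP to date £563.60.
Claim 4 (£2,081): deductible already satisfied, so patient's share is 10% × £2,081 = £208.10. OOP would hit £771.70 > £600, so the cap limits the patient to £600 − £563.60 = £36.40.

£36.40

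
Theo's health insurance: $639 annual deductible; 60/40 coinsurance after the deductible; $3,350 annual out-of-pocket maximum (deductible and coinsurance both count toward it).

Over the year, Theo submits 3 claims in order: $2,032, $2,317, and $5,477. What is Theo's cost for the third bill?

$1,227

Claim 1 ($2,032): $639 finishes the deductible; $1,393 goes to coinsurance; 40% of $1,393 = $557.20. Patient pays $1,196.20; OOP now $1,196.20.
Claim 2 ($2,317): deductible met; 40% of $2,317 = $926.80. Patient pays $926.80; OOP now $2,123.
Claim 3 ($5,477): 40% coinsurance on $5,477 = $2,190.80. That would push OOP to $4,313.80, over the $3,350 cap, so patient pays $3,350 − $2,123 = $1,227.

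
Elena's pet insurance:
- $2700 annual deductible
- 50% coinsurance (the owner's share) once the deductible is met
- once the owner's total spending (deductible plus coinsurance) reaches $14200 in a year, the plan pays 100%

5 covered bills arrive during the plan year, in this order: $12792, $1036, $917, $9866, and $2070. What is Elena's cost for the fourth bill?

Claim 1 ($12792): deductible takes $2700, $10092 remains; owner's 50% is $5046. Cost to owner: $7746. OOP to date $7746.
Claim 2 ($1036): deductible met; 50% of $1036 = $518. Owner pays $518; OOP now $8264.
Claim 3 ($917): deductible already satisfied, so owner's share is 50% × $917 = $458.50. Owner pays $458.50; OOP now $8722.50.
Claim 4 ($9866): 50% coinsurance on $9866 = $4933. Cost to owner: $4933. OOP to date $13655.50.

$4933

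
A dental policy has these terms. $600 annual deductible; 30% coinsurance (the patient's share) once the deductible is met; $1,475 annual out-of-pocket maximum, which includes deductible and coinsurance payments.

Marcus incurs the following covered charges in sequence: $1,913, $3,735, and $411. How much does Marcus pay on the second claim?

#1 ($1,913): $600 finishes the deductible; $1,313 goes to coinsurance; patient's 30% is $393.90. Patient owes $993.90 (running OOP $993.90).
#2 ($3,735): 30% coinsurance on $3,735 = $1,120.50. That would push OOP to $2,114.40, over the $1,475 cap, so patient pays $1,475 − $993.90 = $481.10.

$481.10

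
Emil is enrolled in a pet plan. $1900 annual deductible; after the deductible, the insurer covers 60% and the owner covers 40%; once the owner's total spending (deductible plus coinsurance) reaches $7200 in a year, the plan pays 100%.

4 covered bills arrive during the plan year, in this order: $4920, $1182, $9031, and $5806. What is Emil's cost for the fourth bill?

$6.80

Bill 1, $4920: $1900 finishes the deductible; $3020 goes to coinsurance; coinsurance $3020 × 40% = $1208. Owner owes $3108 (running OOP $3108).
Bill 2, $1182: deductible met; 40% of $1182 = $472.80. Owner pays $472.80; OOP now $3580.80.
Bill 3, $9031: deductible met; 40% of $9031 = $3612.40. Cost to owner: $3612.40. OOP to date $7193.20.
Bill 4, $5806: deductible met; 40% of $5806 = $2322.40. Adding that to $7193.20 gives $9515.60, past the $7200 cap; owner pays only $7200 − $7193.20 = $6.80.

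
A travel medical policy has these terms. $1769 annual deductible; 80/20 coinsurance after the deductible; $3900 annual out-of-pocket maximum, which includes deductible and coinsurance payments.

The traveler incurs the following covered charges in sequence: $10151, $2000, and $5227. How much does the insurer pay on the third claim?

Bill 1, $10151: $1769 to deductible, leaving $8382; coinsurance $8382 × 20% = $1676.40. Cost to traveler: $3445.40. OOP to date $3445.40. Insurer: $10151 − $3445.40 = $6705.60.
Bill 2, $2000: deductible met; 20% of $2000 = $400. Traveler owes $400 (running OOP $3845.40). Plan pays $2000 − $400 = $1600.
Bill 3, $5227: deductible already satisfied, so traveler's share is 20% × $5227 = $1045.40. That would push OOP to $4890.80, over the $3900 cap, so traveler pays $3900 − $3845.40 = $54.60. Insurer: $5227 − $54.60 = $5172.40.

$5172.40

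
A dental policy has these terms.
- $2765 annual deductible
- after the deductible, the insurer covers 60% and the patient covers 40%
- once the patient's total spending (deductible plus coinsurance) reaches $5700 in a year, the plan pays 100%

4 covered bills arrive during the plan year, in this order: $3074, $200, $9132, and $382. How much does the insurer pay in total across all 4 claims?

Claim 1 ($3074): $2765 to deductible, leaving $309; 40% of $309 = $123.60. Patient owes $2888.60 (running OOP $2888.60). Plan pays $3074 − $2888.60 = $185.40.
Claim 2 ($200): 40% coinsurance on $200 = $80. Patient owes $80 (running OOP $2968.60). Plan pays $200 − $80 = $120.
Claim 3 ($9132): deductible already satisfied, so patient's share is 40% × $9132 = $3652.80. That would push OOP to $6621.40, over the $5700 cap, so patient pays $5700 − $2968.60 = $2731.40. Insurer: $9132 − $2731.40 = $6400.60.
Claim 4 ($382): 40% coinsurance on $382 = $152.80. Adding that to $5700 gives $5852.80, past the $5700 cap; patient pays only $5700 − $5700 = $0. Insurer: $382 − $0 = $382.
Insurer total: $185.40 + $120 + $6400.60 + $382 = $7088.

$7088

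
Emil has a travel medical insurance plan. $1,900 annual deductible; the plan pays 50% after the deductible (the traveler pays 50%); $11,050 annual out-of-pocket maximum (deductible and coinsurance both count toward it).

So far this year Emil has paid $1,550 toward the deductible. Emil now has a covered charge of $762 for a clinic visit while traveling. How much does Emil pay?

$556

Deductible still to meet: $1,900 − $1,550 = $350.
The remaining $412 (= $762 − $350) moves to coinsurance.
Coinsurance: $412 × 50% = $206.
So the traveler owes $350 + $206 = $556 before any cap.
Total out-of-pocket so far would be $1,550 + $556 = $2,106, below the $11,050 cap — no reduction.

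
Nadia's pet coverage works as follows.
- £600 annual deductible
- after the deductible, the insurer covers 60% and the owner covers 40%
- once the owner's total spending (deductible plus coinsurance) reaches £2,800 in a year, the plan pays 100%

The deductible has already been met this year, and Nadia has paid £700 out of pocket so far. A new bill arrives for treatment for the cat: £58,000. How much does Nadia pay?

With the deductible met, the entire £58,000 is subject to coinsurance.
Owner's 40% share of £58,000 is £23,200.
Adding £23,200 to the £700 already spent would give £23,900, which exceeds the £2,800 cap; the owner pays just £2,800 − £700 = £2,100.

£2,100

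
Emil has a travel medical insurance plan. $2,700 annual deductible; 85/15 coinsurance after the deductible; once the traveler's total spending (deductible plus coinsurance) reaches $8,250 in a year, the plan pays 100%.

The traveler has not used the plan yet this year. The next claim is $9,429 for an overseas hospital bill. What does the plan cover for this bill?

$5,719.65

The full $2,700 deductible is still open; $2,700 of this bill applies to it.
After the $2,700 deductible portion, $9,429 − $2,700 = $6,729 is subject to coinsurance.
15% of $6,729 = $1,009.35 falls to the traveler.
That puts the traveler's cost at $2,700 + $1,009.35 = $3,709.35 before any cap.
Cumulative spending $0 + $3,709.35 = $3,709.35 stays under the $8,250 maximum.
Insurer pays the balance: $9,429 − $3,709.35 = $5,719.65.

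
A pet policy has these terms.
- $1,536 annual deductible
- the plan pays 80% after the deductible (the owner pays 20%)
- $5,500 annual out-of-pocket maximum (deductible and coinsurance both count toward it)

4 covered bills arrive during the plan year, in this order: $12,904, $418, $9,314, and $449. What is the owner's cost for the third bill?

$1,606.80

Claim 1 ($12,904): $1,536 finishes the deductible; $11,368 goes to coinsurance; 20% of $11,368 = $2,273.60. Cost to owner: $3,809.60. OOP to date $3,809.60.
Claim 2 ($418): 20% coinsurance on $418 = $83.60. Cost to owner: $83.60. OOP to date $3,893.20.
Claim 3 ($9,314): deductible already satisfied, so owner's share is 20% × $9,314 = $1,862.80. Adding that to $3,893.20 gives $5,756, past the $5,500 cap; owner pays only $5,500 − $3,893.20 = $1,606.80.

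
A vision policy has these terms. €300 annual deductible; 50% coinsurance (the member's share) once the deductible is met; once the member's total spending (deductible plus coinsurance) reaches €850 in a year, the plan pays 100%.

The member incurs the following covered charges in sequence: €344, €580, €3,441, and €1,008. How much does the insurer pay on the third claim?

#1 (€344): €300 to deductible, leaving €44; coinsurance €44 × 50% = €22. Cost to member: €322. OOP to date €322. Plan pays €344 − €322 = €22.
#2 (€580): deductible already satisfied, so member's share is 50% × €580 = €290. Member owes €290 (running OOP €612). Insurer: €580 − €290 = €290.
#3 (€3,441): deductible met; 50% of €3,441 = €1,720.50. OOP would hit €2,332.50 > €850, so the cap limits the member to €850 − €612 = €238. Plan pays €3,441 − €238 = €3,203.

€3,203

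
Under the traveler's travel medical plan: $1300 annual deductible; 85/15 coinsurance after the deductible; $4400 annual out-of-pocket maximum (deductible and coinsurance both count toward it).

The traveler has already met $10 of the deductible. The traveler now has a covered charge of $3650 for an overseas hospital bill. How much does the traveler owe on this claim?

Deductible still to meet: $1300 − $10 = $1290.
After the $1290 deductible portion, $3650 − $1290 = $2360 is subject to coinsurance.
Coinsurance: $2360 × 15% = $354.
Traveler responsibility before any cap: $1290 + $354 = $1644.
Total out-of-pocket so far would be $10 + $1644 = $1654, below the $4400 cap — no reduction.

$1644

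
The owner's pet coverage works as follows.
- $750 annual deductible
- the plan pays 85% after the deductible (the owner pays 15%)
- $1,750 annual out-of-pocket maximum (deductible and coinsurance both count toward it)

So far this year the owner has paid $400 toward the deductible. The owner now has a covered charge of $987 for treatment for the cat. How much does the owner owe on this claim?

$445.55

Deductible still to meet: $750 − $400 = $350.
That leaves $987 − $350 = $637 for coinsurance.
Coinsurance: $637 × 15% = $95.55.
That puts the owner's cost at $350 + $95.55 = $445.55 before any cap.
Year-to-date out-of-pocket becomes $400 + $445.55 = $845.55, still under the $1,750 maximum, so no cap applies.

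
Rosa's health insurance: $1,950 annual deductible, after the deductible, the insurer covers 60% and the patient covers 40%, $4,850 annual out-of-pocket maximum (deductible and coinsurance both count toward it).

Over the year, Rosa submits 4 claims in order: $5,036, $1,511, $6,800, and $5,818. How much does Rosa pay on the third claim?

$1,061.20

#1 ($5,036): $1,950 finishes the deductible; $3,086 goes to coinsurance; coinsurance $3,086 × 40% = $1,234.40. Patient pays $3,184.40; OOP now $3,184.40.
#2 ($1,511): deductible met; 40% of $1,511 = $604.40. Cost to patient: $604.40. OOP to date $3,788.80.
#3 ($6,800): deductible met; 40% of $6,800 = $2,720. That would push OOP to $6,508.80, over the $4,850 cap, so patient pays $4,850 − $3,788.80 = $1,061.20.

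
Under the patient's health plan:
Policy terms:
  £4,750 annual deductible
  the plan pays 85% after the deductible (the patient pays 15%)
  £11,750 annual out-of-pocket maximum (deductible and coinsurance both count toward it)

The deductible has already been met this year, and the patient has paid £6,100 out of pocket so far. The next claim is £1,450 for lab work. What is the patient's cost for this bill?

£217.50

With the deductible met, the entire £1,450 is subject to coinsurance.
Patient's 15% share of £1,450 is £217.50.
Year-to-date out-of-pocket becomes £6,100 + £217.50 = £6,317.50, still under the £11,750 maximum, so no cap applies.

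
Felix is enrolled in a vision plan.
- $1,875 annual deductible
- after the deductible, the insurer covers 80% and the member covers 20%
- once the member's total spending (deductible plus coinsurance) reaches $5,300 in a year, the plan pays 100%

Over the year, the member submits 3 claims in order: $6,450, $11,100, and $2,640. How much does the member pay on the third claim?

$290

Claim 1 ($6,450): deductible takes $1,875, $4,575 remains; member's 20% is $915. Cost to member: $2,790. OOP to date $2,790.
Claim 2 ($11,100): deductible met; 20% of $11,100 = $2,220. Member owes $2,220 (running OOP $5,010).
Claim 3 ($2,640): deductible met; 20% of $2,640 = $528. That would push OOP to $5,538, over the $5,300 cap, so member pays $5,300 − $5,010 = $290.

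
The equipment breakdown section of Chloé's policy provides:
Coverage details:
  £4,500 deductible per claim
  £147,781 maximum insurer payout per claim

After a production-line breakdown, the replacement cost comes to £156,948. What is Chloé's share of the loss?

Subtract the deductible: £156,948 − £4,500 = £152,448.
Since £152,448 > £147,781, the payout is capped at £147,781.
Out of pocket: £156,948 − £147,781 = £9,167.

£9,167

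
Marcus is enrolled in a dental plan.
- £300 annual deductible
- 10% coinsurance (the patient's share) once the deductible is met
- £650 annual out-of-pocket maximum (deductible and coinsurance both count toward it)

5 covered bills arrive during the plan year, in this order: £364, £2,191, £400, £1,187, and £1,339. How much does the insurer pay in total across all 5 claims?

£4,831

Bill 1, £364: £300 finishes the deductible; £64 goes to coinsurance; patient's 10% is £6.40. Patient owes £306.40 (running OOP £306.40). Plan pays £364 − £306.40 = £57.60.
Bill 2, £2,191: 10% coinsurance on £2,191 = £219.10. Patient owes £219.10 (running OOP £525.50). Insurer: £2,191 − £219.10 = £1,971.90.
Bill 3, £400: deductible already satisfied, so patient's share is 10% × £400 = £40. Cost to patient: £40. OOP to date £565.50. Plan pays £400 − £40 = £360.
Bill 4, £1,187: deductible already satisfied, so patient's share is 10% × £1,187 = £118.70. OOP would hit £684.20 > £650, so the cap limits the patient to £650 − £565.50 = £84.50. Insurer: £1,187 − £84.50 = £1,102.50.
Bill 5, £1,339: 10% coinsurance on £1,339 = £133.90. That would push OOP to £783.90, over the £650 cap, so patient pays £650 − £650 = £0. Insurer: £1,339 − £0 = £1,339.
Insurer total: £57.60 + £1,971.90 + £360 + £1,102.50 + £1,339 = £4,831.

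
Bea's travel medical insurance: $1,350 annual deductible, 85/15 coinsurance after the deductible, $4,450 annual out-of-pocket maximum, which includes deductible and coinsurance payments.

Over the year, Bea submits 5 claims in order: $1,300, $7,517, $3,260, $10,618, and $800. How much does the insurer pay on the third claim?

$2,771

#1 ($1,300): fully absorbed by the deductible. Traveler owes $1,300 (running OOP $1,300). Insurer: $1,300 − $1,300 = $0.
#2 ($7,517): $50 to deductible, leaving $7,467; coinsurance $7,467 × 15% = $1,120.05. Traveler owes $1,170.05 (running OOP $2,470.05). Plan pays $7,517 − $1,170.05 = $6,346.95.
#3 ($3,260): 15% coinsurance on $3,260 = $489. Traveler pays $489; OOP now $2,959.05. Plan pays $3,260 − $489 = $2,771.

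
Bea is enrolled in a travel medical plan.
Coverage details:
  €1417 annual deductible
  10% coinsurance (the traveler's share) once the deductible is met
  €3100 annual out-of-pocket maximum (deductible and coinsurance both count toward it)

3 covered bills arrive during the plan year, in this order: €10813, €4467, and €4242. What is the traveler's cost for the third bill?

Claim 1 (€10813): €1417 to deductible, leaving €9396; coinsurance €9396 × 10% = €939.60. Cost to traveler: €2356.60. OOP to date €2356.60.
Claim 2 (€4467): deductible met; 10% of €4467 = €446.70. Traveler owes €446.70 (running OOP €2803.30).
Claim 3 (€4242): deductible already satisfied, so traveler's share is 10% × €4242 = €424.20. Adding that to €2803.30 gives €3227.50, past the €3100 cap; traveler pays only €3100 − €2803.30 = €296.70.

€296.70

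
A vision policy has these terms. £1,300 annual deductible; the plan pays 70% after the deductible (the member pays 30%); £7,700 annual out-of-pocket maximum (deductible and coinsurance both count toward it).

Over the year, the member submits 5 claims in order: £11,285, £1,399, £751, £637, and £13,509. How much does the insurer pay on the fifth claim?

£10,940.60

Claim 1 (£11,285): £1,300 finishes the deductible; £9,985 goes to coinsurance; 30% of £9,985 = £2,995.50. Cost to member: £4,295.50. OOP to date £4,295.50. Insurer: £11,285 − £4,295.50 = £6,989.50.
Claim 2 (£1,399): deductible met; 30% of £1,399 = £419.70. Member pays £419.70; OOP now £4,715.20. Plan pays £1,399 − £419.70 = £979.30.
Claim 3 (£751): deductible already satisfied, so member's share is 30% × £751 = £225.30. Cost to member: £225.30. OOP to date £4,940.50. Insurer: £751 − £225.30 = £525.70.
Claim 4 (£637): 30% coinsurance on £637 = £191.10. Member pays £191.10; OOP now £5,131.60. Insurer: £637 − £191.10 = £445.90.
Claim 5 (£13,509): 30% coinsurance on £13,509 = £4,052.70. OOP would hit £9,184.30 > £7,700, so the cap limits the member to £7,700 − £5,131.60 = £2,568.40. Insurer: £13,509 − £2,568.40 = £10,940.60.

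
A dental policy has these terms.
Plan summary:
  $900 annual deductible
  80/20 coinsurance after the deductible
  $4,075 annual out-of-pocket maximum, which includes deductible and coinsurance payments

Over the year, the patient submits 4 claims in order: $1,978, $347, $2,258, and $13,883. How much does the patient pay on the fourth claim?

Bill 1, $1,978: $900 finishes the deductible; $1,078 goes to coinsurance; coinsurance $1,078 × 20% = $215.60. Patient owes $1,115.60 (running OOP $1,115.60).
Bill 2, $347: deductible met; 20% of $347 = $69.40. Patient pays $69.40; OOP now $1,185.
Bill 3, $2,258: deductible met; 20% of $2,258 = $451.60. Patient pays $451.60; OOP now $1,636.60.
Bill 4, $13,883: deductible already satisfied, so patient's share is 20% × $13,883 = $2,776.60. Adding that to $1,636.60 gives $4,413.20, past the $4,075 cap; patient pays only $4,075 − $1,636.60 = $2,438.40.

$2,438.40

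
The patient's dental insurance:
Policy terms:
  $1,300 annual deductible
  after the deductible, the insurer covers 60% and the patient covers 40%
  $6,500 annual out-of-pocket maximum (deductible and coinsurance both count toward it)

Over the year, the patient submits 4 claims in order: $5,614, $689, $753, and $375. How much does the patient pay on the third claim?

$301.20

Claim 1 — $5,614: deductible takes $1,300, $4,314 remains; 40% of $4,314 = $1,725.60. Patient pays $3,025.60; OOP now $3,025.60.
Claim 2 — $689: deductible met; 40% of $689 = $275.60. Patient owes $275.60 (running OOP $3,301.20).
Claim 3 — $753: deductible met; 40% of $753 = $301.20. Cost to patient: $301.20. OOP to date $3,602.40.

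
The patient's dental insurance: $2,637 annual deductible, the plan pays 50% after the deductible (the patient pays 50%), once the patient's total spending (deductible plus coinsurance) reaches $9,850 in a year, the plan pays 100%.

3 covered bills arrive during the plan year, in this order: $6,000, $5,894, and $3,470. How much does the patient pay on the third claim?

Claim 1 ($6,000): deductible takes $2,637, $3,363 remains; 50% of $3,363 = $1,681.50. Patient pays $4,318.50; OOP now $4,318.50.
Claim 2 ($5,894): deductible met; 50% of $5,894 = $2,947. Cost to patient: $2,947. OOP to date $7,265.50.
Claim 3 ($3,470): 50% coinsurance on $3,470 = $1,735. Cost to patient: $1,735. OOP to date $9,000.50.

$1,735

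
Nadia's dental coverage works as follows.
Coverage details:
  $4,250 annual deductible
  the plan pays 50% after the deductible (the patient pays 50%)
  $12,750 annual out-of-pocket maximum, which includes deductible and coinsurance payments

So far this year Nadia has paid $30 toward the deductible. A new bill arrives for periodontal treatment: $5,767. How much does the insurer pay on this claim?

Remaining deductible: $4,250 − $30 = $4,220.
The remaining $1,547 (= $5,767 − $4,220) moves to coinsurance.
Patient's 50% share of $1,547 is $773.50.
Patient responsibility before any cap: $4,220 + $773.50 = $4,993.50.
Cumulative spending $30 + $4,993.50 = $5,023.50 stays under the $12,750 maximum.
The plan picks up $5,767 − $4,993.50 = $773.50.

$773.50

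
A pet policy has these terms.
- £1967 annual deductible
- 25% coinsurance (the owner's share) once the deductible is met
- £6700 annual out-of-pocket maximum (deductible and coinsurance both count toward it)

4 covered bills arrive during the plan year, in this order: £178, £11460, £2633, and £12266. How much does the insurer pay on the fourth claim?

#1 (£178): fully absorbed by the deductible. Owner pays £178; OOP now £178. Insurer: £178 − £178 = £0.
#2 (£11460): £1789 to deductible, leaving £9671; 25% of £9671 = £2417.75. Owner owes £4206.75 (running OOP £4384.75). Insurer: £11460 − £4206.75 = £7253.25.
#3 (£2633): deductible met; 25% of £2633 = £658.25. Owner pays £658.25; OOP now £5043. Plan pays £2633 − £658.25 = £1974.75.
#4 (£12266): deductible met; 25% of £12266 = £3066.50. That would push OOP to £8109.50, over the £6700 cap, so owner pays £6700 − £5043 = £1657. Plan pays £12266 − £1657 = £10609.

£10609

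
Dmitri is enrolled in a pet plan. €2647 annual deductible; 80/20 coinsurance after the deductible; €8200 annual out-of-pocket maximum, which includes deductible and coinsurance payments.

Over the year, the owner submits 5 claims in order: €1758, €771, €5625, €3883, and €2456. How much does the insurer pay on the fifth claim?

Claim 1 — €1758: fully absorbed by the deductible. Owner pays €1758; OOP now €1758. Insurer: €1758 − €1758 = €0.
Claim 2 — €771: fully absorbed by the deductible. Cost to owner: €771. OOP to date €2529. Plan pays €771 − €771 = €0.
Claim 3 — €5625: deductible takes €118, €5507 remains; owner's 20% is €1101.40. Owner owes €1219.40 (running OOP €3748.40). Plan pays €5625 − €1219.40 = €4405.60.
Claim 4 — €3883: deductible met; 20% of €3883 = €776.60. Cost to owner: €776.60. OOP to date €4525. Plan pays €3883 − €776.60 = €3106.40.
Claim 5 — €2456: 20% coinsurance on €2456 = €491.20. Owner owes €491.20 (running OOP €5016.20). Plan pays €2456 − €491.20 = €1964.80.

€1964.80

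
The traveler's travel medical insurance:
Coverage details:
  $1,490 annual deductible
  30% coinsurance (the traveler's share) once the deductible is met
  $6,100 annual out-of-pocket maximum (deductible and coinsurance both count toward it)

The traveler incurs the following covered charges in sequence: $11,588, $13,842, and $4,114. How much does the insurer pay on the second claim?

Claim 1 ($11,588): deductible takes $1,490, $10,098 remains; 30% of $10,098 = $3,029.40. Cost to traveler: $4,519.40. OOP to date $4,519.40. Plan pays $11,588 − $4,519.40 = $7,068.60.
Claim 2 ($13,842): deductible met; 30% of $13,842 = $4,152.60. OOP would hit $8,672 > $6,100, so the cap limits the traveler to $6,100 − $4,519.40 = $1,580.60. Insurer: $13,842 − $1,580.60 = $12,261.40.

$12,261.40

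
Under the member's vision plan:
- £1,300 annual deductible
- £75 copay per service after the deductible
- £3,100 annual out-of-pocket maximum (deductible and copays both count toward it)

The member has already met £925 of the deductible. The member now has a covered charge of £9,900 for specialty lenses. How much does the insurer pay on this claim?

£9,450

Remaining deductible: £1,300 − £925 = £375.
After the £375 deductible portion, £9,900 − £375 = £9,525 is subject to the copay.
Copay on this service: £75.
So the member owes £375 + £75 = £450 before any cap.
Year-to-date out-of-pocket becomes £925 + £450 = £1,375, still under the £3,100 maximum, so no cap applies.
Insurer pays the balance: £9,900 − £450 = £9,450.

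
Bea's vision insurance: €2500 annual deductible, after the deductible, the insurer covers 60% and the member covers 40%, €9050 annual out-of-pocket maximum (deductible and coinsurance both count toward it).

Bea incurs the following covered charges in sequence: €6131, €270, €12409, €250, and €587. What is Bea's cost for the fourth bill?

Claim 1 (€6131): deductible takes €2500, €3631 remains; coinsurance €3631 × 40% = €1452.40. Cost to member: €3952.40. OOP to date €3952.40.
Claim 2 (€270): deductible met; 40% of €270 = €108. Member pays €108; OOP now €4060.40.
Claim 3 (€12409): 40% coinsurance on €12409 = €4963.60. Cost to member: €4963.60. OOP to date €9024.
Claim 4 (€250): deductible met; 40% of €250 = €100. OOP would hit €9124 > €9050, so the cap limits the member to €9050 − €9024 = €26.

€26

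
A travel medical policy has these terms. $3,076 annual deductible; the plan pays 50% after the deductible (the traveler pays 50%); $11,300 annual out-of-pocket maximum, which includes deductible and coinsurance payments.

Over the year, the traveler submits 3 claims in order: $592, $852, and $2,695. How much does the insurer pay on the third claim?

$531.50

Claim 1 ($592): entire amount goes to the deductible. Traveler pays $592; OOP now $592. Plan pays $592 − $592 = $0.
Claim 2 ($852): fully absorbed by the deductible. Traveler pays $852; OOP now $1,444. Plan pays $852 − $852 = $0.
Claim 3 ($2,695): $1,632 finishes the deductible; $1,063 goes to coinsurance; traveler's 50% is $531.50. Traveler pays $2,163.50; OOP now $3,607.50. Insurer: $2,695 − $2,163.50 = $531.50.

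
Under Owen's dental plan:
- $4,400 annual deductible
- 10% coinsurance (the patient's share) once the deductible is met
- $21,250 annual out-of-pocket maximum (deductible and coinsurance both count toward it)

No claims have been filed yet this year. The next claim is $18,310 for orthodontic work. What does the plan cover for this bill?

The full $4,400 deductible is still open; $4,400 of this bill applies to it.
That leaves $18,310 − $4,400 = $13,910 for coinsurance.
Patient's 10% share of $13,910 is $1,391.
So the patient owes $4,400 + $1,391 = $5,791 before any cap.
Total out-of-pocket so far would be $0 + $5,791 = $5,791, below the $21,250 cap — no reduction.
Insurer pays the balance: $18,310 − $5,791 = $12,519.

$12,519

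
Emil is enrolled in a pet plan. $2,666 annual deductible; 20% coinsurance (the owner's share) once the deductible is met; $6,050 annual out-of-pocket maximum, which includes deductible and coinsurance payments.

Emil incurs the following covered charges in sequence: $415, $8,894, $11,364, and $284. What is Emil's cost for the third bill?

$2,055.40

Claim 1 — $415: all of it applies to the deductible. Cost to owner: $415. OOP to date $415.
Claim 2 — $8,894: $2,251 to deductible, leaving $6,643; 20% of $6,643 = $1,328.60. Owner pays $3,579.60; OOP now $3,994.60.
Claim 3 — $11,364: 20% coinsurance on $11,364 = $2,272.80. That would push OOP to $6,267.40, over the $6,050 cap, so owner pays $6,050 − $3,994.60 = $2,055.40.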